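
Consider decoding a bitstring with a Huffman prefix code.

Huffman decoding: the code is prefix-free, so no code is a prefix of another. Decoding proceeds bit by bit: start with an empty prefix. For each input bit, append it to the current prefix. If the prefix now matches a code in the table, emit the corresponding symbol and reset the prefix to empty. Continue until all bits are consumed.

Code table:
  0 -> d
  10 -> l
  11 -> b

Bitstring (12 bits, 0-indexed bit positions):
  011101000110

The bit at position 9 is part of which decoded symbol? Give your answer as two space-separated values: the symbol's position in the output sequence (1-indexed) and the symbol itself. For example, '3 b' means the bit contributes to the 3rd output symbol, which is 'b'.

Answer: 7 b

Derivation:
Bit 0: prefix='0' -> emit 'd', reset
Bit 1: prefix='1' (no match yet)
Bit 2: prefix='11' -> emit 'b', reset
Bit 3: prefix='1' (no match yet)
Bit 4: prefix='10' -> emit 'l', reset
Bit 5: prefix='1' (no match yet)
Bit 6: prefix='10' -> emit 'l', reset
Bit 7: prefix='0' -> emit 'd', reset
Bit 8: prefix='0' -> emit 'd', reset
Bit 9: prefix='1' (no match yet)
Bit 10: prefix='11' -> emit 'b', reset
Bit 11: prefix='0' -> emit 'd', reset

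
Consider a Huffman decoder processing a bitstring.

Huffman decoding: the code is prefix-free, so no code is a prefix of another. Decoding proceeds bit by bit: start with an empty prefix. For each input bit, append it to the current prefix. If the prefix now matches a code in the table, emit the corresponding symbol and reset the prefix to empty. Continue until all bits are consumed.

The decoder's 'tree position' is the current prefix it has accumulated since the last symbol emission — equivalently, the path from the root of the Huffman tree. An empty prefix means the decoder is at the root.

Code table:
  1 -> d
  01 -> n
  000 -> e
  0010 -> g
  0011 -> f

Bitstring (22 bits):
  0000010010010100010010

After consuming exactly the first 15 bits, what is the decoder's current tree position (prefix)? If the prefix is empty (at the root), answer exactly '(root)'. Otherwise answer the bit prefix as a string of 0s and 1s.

Answer: 0

Derivation:
Bit 0: prefix='0' (no match yet)
Bit 1: prefix='00' (no match yet)
Bit 2: prefix='000' -> emit 'e', reset
Bit 3: prefix='0' (no match yet)
Bit 4: prefix='00' (no match yet)
Bit 5: prefix='001' (no match yet)
Bit 6: prefix='0010' -> emit 'g', reset
Bit 7: prefix='0' (no match yet)
Bit 8: prefix='01' -> emit 'n', reset
Bit 9: prefix='0' (no match yet)
Bit 10: prefix='00' (no match yet)
Bit 11: prefix='001' (no match yet)
Bit 12: prefix='0010' -> emit 'g', reset
Bit 13: prefix='1' -> emit 'd', reset
Bit 14: prefix='0' (no match yet)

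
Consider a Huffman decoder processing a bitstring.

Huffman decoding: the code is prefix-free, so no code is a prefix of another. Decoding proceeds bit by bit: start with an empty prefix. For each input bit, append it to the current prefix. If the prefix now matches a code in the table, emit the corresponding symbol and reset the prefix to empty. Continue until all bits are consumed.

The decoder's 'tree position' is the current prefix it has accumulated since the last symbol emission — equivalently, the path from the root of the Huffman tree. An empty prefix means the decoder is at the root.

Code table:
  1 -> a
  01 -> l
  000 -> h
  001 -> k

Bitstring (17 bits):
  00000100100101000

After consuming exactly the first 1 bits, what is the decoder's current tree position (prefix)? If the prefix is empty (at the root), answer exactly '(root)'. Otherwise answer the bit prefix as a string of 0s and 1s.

Bit 0: prefix='0' (no match yet)

Answer: 0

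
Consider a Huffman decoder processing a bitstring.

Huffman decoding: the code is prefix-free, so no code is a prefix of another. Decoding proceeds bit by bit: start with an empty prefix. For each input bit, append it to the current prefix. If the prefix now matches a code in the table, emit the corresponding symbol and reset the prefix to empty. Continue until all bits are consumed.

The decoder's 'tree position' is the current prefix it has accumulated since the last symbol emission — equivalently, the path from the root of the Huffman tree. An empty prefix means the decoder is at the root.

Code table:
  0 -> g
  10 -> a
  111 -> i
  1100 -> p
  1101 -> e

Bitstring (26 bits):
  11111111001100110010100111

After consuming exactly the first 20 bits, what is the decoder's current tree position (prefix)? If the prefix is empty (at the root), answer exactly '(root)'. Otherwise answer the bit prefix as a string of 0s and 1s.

Bit 0: prefix='1' (no match yet)
Bit 1: prefix='11' (no match yet)
Bit 2: prefix='111' -> emit 'i', reset
Bit 3: prefix='1' (no match yet)
Bit 4: prefix='11' (no match yet)
Bit 5: prefix='111' -> emit 'i', reset
Bit 6: prefix='1' (no match yet)
Bit 7: prefix='11' (no match yet)
Bit 8: prefix='110' (no match yet)
Bit 9: prefix='1100' -> emit 'p', reset
Bit 10: prefix='1' (no match yet)
Bit 11: prefix='11' (no match yet)
Bit 12: prefix='110' (no match yet)
Bit 13: prefix='1100' -> emit 'p', reset
Bit 14: prefix='1' (no match yet)
Bit 15: prefix='11' (no match yet)
Bit 16: prefix='110' (no match yet)
Bit 17: prefix='1100' -> emit 'p', reset
Bit 18: prefix='1' (no match yet)
Bit 19: prefix='10' -> emit 'a', reset

Answer: (root)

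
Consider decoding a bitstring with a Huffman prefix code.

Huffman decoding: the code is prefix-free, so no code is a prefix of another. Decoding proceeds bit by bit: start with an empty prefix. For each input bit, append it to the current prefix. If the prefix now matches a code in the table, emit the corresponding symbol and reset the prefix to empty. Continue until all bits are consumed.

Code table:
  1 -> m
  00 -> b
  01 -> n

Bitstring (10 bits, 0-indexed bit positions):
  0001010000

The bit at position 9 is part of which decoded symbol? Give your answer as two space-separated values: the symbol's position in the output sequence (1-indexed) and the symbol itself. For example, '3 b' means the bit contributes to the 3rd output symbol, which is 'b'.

Bit 0: prefix='0' (no match yet)
Bit 1: prefix='00' -> emit 'b', reset
Bit 2: prefix='0' (no match yet)
Bit 3: prefix='01' -> emit 'n', reset
Bit 4: prefix='0' (no match yet)
Bit 5: prefix='01' -> emit 'n', reset
Bit 6: prefix='0' (no match yet)
Bit 7: prefix='00' -> emit 'b', reset
Bit 8: prefix='0' (no match yet)
Bit 9: prefix='00' -> emit 'b', reset

Answer: 5 b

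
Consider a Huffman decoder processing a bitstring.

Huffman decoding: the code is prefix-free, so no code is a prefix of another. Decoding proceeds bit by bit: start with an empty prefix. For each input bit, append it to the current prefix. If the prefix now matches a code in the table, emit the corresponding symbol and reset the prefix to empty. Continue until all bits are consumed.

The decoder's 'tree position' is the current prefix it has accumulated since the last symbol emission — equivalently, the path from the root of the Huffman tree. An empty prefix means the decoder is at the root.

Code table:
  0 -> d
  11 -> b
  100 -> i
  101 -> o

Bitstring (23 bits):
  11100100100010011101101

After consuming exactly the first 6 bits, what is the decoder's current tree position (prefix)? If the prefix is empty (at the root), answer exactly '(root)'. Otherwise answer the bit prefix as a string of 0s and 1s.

Bit 0: prefix='1' (no match yet)
Bit 1: prefix='11' -> emit 'b', reset
Bit 2: prefix='1' (no match yet)
Bit 3: prefix='10' (no match yet)
Bit 4: prefix='100' -> emit 'i', reset
Bit 5: prefix='1' (no match yet)

Answer: 1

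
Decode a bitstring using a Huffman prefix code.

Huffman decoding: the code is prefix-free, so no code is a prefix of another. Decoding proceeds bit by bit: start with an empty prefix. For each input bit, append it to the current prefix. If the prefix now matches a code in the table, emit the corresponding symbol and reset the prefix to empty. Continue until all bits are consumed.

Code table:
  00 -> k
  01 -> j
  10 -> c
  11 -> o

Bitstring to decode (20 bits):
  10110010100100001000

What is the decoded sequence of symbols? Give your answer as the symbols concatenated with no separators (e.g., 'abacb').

Bit 0: prefix='1' (no match yet)
Bit 1: prefix='10' -> emit 'c', reset
Bit 2: prefix='1' (no match yet)
Bit 3: prefix='11' -> emit 'o', reset
Bit 4: prefix='0' (no match yet)
Bit 5: prefix='00' -> emit 'k', reset
Bit 6: prefix='1' (no match yet)
Bit 7: prefix='10' -> emit 'c', reset
Bit 8: prefix='1' (no match yet)
Bit 9: prefix='10' -> emit 'c', reset
Bit 10: prefix='0' (no match yet)
Bit 11: prefix='01' -> emit 'j', reset
Bit 12: prefix='0' (no match yet)
Bit 13: prefix='00' -> emit 'k', reset
Bit 14: prefix='0' (no match yet)
Bit 15: prefix='00' -> emit 'k', reset
Bit 16: prefix='1' (no match yet)
Bit 17: prefix='10' -> emit 'c', reset
Bit 18: prefix='0' (no match yet)
Bit 19: prefix='00' -> emit 'k', reset

Answer: cokccjkkck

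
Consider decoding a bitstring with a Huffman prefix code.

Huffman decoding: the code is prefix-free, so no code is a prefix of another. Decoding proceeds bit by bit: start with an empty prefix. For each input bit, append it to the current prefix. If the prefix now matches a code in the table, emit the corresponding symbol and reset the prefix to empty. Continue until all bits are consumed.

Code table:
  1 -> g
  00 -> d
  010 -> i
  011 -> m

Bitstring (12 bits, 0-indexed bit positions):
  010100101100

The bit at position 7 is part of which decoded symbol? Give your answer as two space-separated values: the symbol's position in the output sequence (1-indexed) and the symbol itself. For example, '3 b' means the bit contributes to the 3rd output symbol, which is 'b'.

Bit 0: prefix='0' (no match yet)
Bit 1: prefix='01' (no match yet)
Bit 2: prefix='010' -> emit 'i', reset
Bit 3: prefix='1' -> emit 'g', reset
Bit 4: prefix='0' (no match yet)
Bit 5: prefix='00' -> emit 'd', reset
Bit 6: prefix='1' -> emit 'g', reset
Bit 7: prefix='0' (no match yet)
Bit 8: prefix='01' (no match yet)
Bit 9: prefix='011' -> emit 'm', reset
Bit 10: prefix='0' (no match yet)
Bit 11: prefix='00' -> emit 'd', reset

Answer: 5 m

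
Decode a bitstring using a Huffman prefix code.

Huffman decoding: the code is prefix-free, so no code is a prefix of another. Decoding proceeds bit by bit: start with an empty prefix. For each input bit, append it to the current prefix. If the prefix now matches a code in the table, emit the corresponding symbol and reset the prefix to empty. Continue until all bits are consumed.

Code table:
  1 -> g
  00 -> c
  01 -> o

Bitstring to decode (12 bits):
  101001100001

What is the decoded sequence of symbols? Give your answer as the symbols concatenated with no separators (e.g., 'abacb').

Bit 0: prefix='1' -> emit 'g', reset
Bit 1: prefix='0' (no match yet)
Bit 2: prefix='01' -> emit 'o', reset
Bit 3: prefix='0' (no match yet)
Bit 4: prefix='00' -> emit 'c', reset
Bit 5: prefix='1' -> emit 'g', reset
Bit 6: prefix='1' -> emit 'g', reset
Bit 7: prefix='0' (no match yet)
Bit 8: prefix='00' -> emit 'c', reset
Bit 9: prefix='0' (no match yet)
Bit 10: prefix='00' -> emit 'c', reset
Bit 11: prefix='1' -> emit 'g', reset

Answer: gocggccg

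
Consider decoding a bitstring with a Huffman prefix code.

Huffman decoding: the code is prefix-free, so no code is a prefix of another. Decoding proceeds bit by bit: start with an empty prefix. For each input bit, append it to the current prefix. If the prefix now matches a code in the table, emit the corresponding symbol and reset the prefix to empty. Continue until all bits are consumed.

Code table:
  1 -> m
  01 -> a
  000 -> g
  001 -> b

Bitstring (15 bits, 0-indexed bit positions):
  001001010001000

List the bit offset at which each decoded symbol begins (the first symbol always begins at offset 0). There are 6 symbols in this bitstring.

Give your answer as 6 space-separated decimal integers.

Answer: 0 3 6 8 11 12

Derivation:
Bit 0: prefix='0' (no match yet)
Bit 1: prefix='00' (no match yet)
Bit 2: prefix='001' -> emit 'b', reset
Bit 3: prefix='0' (no match yet)
Bit 4: prefix='00' (no match yet)
Bit 5: prefix='001' -> emit 'b', reset
Bit 6: prefix='0' (no match yet)
Bit 7: prefix='01' -> emit 'a', reset
Bit 8: prefix='0' (no match yet)
Bit 9: prefix='00' (no match yet)
Bit 10: prefix='000' -> emit 'g', reset
Bit 11: prefix='1' -> emit 'm', reset
Bit 12: prefix='0' (no match yet)
Bit 13: prefix='00' (no match yet)
Bit 14: prefix='000' -> emit 'g', reset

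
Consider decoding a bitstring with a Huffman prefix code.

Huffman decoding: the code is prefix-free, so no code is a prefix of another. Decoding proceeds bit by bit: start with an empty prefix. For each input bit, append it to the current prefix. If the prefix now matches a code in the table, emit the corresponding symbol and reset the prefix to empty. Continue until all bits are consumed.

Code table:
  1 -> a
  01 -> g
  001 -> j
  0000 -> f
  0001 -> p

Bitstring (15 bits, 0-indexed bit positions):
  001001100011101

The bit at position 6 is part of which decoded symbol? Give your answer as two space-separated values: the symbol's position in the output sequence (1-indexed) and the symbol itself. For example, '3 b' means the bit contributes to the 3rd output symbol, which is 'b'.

Bit 0: prefix='0' (no match yet)
Bit 1: prefix='00' (no match yet)
Bit 2: prefix='001' -> emit 'j', reset
Bit 3: prefix='0' (no match yet)
Bit 4: prefix='00' (no match yet)
Bit 5: prefix='001' -> emit 'j', reset
Bit 6: prefix='1' -> emit 'a', reset
Bit 7: prefix='0' (no match yet)
Bit 8: prefix='00' (no match yet)
Bit 9: prefix='000' (no match yet)
Bit 10: prefix='0001' -> emit 'p', reset

Answer: 3 a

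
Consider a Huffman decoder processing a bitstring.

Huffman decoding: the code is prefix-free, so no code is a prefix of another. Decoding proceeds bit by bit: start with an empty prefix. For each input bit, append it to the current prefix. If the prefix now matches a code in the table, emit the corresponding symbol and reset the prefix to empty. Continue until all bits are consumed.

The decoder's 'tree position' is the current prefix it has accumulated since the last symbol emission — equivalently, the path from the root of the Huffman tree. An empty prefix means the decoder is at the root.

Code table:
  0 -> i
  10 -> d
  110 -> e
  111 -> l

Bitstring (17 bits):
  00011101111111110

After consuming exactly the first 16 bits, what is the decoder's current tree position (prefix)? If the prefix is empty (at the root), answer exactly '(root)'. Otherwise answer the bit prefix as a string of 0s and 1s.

Answer: (root)

Derivation:
Bit 0: prefix='0' -> emit 'i', reset
Bit 1: prefix='0' -> emit 'i', reset
Bit 2: prefix='0' -> emit 'i', reset
Bit 3: prefix='1' (no match yet)
Bit 4: prefix='11' (no match yet)
Bit 5: prefix='111' -> emit 'l', reset
Bit 6: prefix='0' -> emit 'i', reset
Bit 7: prefix='1' (no match yet)
Bit 8: prefix='11' (no match yet)
Bit 9: prefix='111' -> emit 'l', reset
Bit 10: prefix='1' (no match yet)
Bit 11: prefix='11' (no match yet)
Bit 12: prefix='111' -> emit 'l', reset
Bit 13: prefix='1' (no match yet)
Bit 14: prefix='11' (no match yet)
Bit 15: prefix='111' -> emit 'l', reset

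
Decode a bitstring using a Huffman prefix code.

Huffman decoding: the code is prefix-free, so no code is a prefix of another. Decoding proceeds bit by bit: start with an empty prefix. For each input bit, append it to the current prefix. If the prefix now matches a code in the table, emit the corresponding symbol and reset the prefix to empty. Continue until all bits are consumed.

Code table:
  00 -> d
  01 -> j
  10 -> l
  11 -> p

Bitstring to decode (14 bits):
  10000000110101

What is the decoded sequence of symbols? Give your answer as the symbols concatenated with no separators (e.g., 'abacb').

Bit 0: prefix='1' (no match yet)
Bit 1: prefix='10' -> emit 'l', reset
Bit 2: prefix='0' (no match yet)
Bit 3: prefix='00' -> emit 'd', reset
Bit 4: prefix='0' (no match yet)
Bit 5: prefix='00' -> emit 'd', reset
Bit 6: prefix='0' (no match yet)
Bit 7: prefix='00' -> emit 'd', reset
Bit 8: prefix='1' (no match yet)
Bit 9: prefix='11' -> emit 'p', reset
Bit 10: prefix='0' (no match yet)
Bit 11: prefix='01' -> emit 'j', reset
Bit 12: prefix='0' (no match yet)
Bit 13: prefix='01' -> emit 'j', reset

Answer: ldddpjj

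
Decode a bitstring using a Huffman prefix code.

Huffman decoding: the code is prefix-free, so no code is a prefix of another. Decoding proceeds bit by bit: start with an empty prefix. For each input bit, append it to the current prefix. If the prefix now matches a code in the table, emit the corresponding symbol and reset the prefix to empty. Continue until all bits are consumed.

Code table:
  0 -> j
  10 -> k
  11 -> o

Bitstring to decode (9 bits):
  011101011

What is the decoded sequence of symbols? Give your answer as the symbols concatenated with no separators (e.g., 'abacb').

Bit 0: prefix='0' -> emit 'j', reset
Bit 1: prefix='1' (no match yet)
Bit 2: prefix='11' -> emit 'o', reset
Bit 3: prefix='1' (no match yet)
Bit 4: prefix='10' -> emit 'k', reset
Bit 5: prefix='1' (no match yet)
Bit 6: prefix='10' -> emit 'k', reset
Bit 7: prefix='1' (no match yet)
Bit 8: prefix='11' -> emit 'o', reset

Answer: jokko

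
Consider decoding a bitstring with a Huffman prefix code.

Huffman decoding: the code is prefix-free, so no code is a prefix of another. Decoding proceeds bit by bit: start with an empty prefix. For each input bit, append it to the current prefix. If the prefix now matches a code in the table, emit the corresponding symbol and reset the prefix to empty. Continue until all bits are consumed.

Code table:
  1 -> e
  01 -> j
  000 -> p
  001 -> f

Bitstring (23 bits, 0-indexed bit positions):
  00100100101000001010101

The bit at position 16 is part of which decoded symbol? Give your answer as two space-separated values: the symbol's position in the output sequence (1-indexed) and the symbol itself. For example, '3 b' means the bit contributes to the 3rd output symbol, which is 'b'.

Bit 0: prefix='0' (no match yet)
Bit 1: prefix='00' (no match yet)
Bit 2: prefix='001' -> emit 'f', reset
Bit 3: prefix='0' (no match yet)
Bit 4: prefix='00' (no match yet)
Bit 5: prefix='001' -> emit 'f', reset
Bit 6: prefix='0' (no match yet)
Bit 7: prefix='00' (no match yet)
Bit 8: prefix='001' -> emit 'f', reset
Bit 9: prefix='0' (no match yet)
Bit 10: prefix='01' -> emit 'j', reset
Bit 11: prefix='0' (no match yet)
Bit 12: prefix='00' (no match yet)
Bit 13: prefix='000' -> emit 'p', reset
Bit 14: prefix='0' (no match yet)
Bit 15: prefix='00' (no match yet)
Bit 16: prefix='001' -> emit 'f', reset
Bit 17: prefix='0' (no match yet)
Bit 18: prefix='01' -> emit 'j', reset
Bit 19: prefix='0' (no match yet)
Bit 20: prefix='01' -> emit 'j', reset

Answer: 6 f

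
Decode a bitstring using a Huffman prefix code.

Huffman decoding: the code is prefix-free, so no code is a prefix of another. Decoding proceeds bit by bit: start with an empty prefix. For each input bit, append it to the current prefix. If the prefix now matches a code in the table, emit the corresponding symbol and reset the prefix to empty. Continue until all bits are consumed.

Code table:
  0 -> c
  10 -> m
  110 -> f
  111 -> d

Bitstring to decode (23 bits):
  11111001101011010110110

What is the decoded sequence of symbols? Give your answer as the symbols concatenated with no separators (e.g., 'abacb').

Bit 0: prefix='1' (no match yet)
Bit 1: prefix='11' (no match yet)
Bit 2: prefix='111' -> emit 'd', reset
Bit 3: prefix='1' (no match yet)
Bit 4: prefix='11' (no match yet)
Bit 5: prefix='110' -> emit 'f', reset
Bit 6: prefix='0' -> emit 'c', reset
Bit 7: prefix='1' (no match yet)
Bit 8: prefix='11' (no match yet)
Bit 9: prefix='110' -> emit 'f', reset
Bit 10: prefix='1' (no match yet)
Bit 11: prefix='10' -> emit 'm', reset
Bit 12: prefix='1' (no match yet)
Bit 13: prefix='11' (no match yet)
Bit 14: prefix='110' -> emit 'f', reset
Bit 15: prefix='1' (no match yet)
Bit 16: prefix='10' -> emit 'm', reset
Bit 17: prefix='1' (no match yet)
Bit 18: prefix='11' (no match yet)
Bit 19: prefix='110' -> emit 'f', reset
Bit 20: prefix='1' (no match yet)
Bit 21: prefix='11' (no match yet)
Bit 22: prefix='110' -> emit 'f', reset

Answer: dfcfmfmff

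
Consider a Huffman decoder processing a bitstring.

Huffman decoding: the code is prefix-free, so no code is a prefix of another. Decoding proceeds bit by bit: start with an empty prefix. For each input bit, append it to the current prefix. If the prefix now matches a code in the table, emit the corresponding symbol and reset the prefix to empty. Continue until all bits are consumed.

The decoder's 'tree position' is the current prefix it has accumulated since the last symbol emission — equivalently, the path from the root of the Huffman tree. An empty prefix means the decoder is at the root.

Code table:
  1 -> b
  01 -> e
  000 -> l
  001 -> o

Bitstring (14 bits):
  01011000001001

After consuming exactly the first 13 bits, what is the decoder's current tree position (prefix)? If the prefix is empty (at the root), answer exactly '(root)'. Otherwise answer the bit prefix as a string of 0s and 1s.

Answer: 00

Derivation:
Bit 0: prefix='0' (no match yet)
Bit 1: prefix='01' -> emit 'e', reset
Bit 2: prefix='0' (no match yet)
Bit 3: prefix='01' -> emit 'e', reset
Bit 4: prefix='1' -> emit 'b', reset
Bit 5: prefix='0' (no match yet)
Bit 6: prefix='00' (no match yet)
Bit 7: prefix='000' -> emit 'l', reset
Bit 8: prefix='0' (no match yet)
Bit 9: prefix='00' (no match yet)
Bit 10: prefix='001' -> emit 'o', reset
Bit 11: prefix='0' (no match yet)
Bit 12: prefix='00' (no match yet)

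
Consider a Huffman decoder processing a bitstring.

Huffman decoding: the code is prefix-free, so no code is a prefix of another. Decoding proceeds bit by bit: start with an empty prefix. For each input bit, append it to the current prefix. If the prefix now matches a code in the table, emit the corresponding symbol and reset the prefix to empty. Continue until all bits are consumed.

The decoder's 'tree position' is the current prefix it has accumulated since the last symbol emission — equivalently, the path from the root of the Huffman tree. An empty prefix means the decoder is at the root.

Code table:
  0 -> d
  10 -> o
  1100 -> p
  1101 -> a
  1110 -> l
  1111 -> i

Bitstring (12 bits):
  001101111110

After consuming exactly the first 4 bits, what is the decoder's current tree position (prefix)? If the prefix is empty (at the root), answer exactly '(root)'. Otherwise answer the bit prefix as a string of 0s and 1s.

Answer: 11

Derivation:
Bit 0: prefix='0' -> emit 'd', reset
Bit 1: prefix='0' -> emit 'd', reset
Bit 2: prefix='1' (no match yet)
Bit 3: prefix='11' (no match yet)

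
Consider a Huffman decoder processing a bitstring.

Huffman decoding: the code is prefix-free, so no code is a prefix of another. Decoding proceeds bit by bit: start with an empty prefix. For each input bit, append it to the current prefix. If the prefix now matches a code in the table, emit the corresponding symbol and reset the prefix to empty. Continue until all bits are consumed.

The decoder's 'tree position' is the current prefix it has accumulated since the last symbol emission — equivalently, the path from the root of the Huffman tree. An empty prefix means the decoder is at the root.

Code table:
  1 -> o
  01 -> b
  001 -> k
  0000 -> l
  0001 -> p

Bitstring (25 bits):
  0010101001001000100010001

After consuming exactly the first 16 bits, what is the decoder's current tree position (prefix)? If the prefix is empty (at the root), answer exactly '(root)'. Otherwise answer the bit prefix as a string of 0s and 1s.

Answer: 000

Derivation:
Bit 0: prefix='0' (no match yet)
Bit 1: prefix='00' (no match yet)
Bit 2: prefix='001' -> emit 'k', reset
Bit 3: prefix='0' (no match yet)
Bit 4: prefix='01' -> emit 'b', reset
Bit 5: prefix='0' (no match yet)
Bit 6: prefix='01' -> emit 'b', reset
Bit 7: prefix='0' (no match yet)
Bit 8: prefix='00' (no match yet)
Bit 9: prefix='001' -> emit 'k', reset
Bit 10: prefix='0' (no match yet)
Bit 11: prefix='00' (no match yet)
Bit 12: prefix='001' -> emit 'k', reset
Bit 13: prefix='0' (no match yet)
Bit 14: prefix='00' (no match yet)
Bit 15: prefix='000' (no match yet)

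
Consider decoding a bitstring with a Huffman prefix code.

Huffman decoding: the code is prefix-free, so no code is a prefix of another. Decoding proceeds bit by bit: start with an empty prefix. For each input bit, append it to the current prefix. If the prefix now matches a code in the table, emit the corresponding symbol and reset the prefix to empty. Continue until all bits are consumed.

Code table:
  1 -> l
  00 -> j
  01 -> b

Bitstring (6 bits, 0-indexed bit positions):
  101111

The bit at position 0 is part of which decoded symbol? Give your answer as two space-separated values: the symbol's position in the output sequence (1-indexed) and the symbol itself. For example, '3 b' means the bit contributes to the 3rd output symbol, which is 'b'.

Bit 0: prefix='1' -> emit 'l', reset
Bit 1: prefix='0' (no match yet)
Bit 2: prefix='01' -> emit 'b', reset
Bit 3: prefix='1' -> emit 'l', reset
Bit 4: prefix='1' -> emit 'l', reset

Answer: 1 l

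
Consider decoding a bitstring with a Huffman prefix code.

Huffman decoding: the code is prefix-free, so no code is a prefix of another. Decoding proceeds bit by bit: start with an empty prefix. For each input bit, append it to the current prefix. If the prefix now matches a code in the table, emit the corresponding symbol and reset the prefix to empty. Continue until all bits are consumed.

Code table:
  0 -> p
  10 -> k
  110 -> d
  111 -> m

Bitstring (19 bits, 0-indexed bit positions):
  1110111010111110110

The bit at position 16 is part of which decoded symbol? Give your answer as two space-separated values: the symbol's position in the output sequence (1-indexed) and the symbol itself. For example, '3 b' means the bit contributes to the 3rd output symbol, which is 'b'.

Bit 0: prefix='1' (no match yet)
Bit 1: prefix='11' (no match yet)
Bit 2: prefix='111' -> emit 'm', reset
Bit 3: prefix='0' -> emit 'p', reset
Bit 4: prefix='1' (no match yet)
Bit 5: prefix='11' (no match yet)
Bit 6: prefix='111' -> emit 'm', reset
Bit 7: prefix='0' -> emit 'p', reset
Bit 8: prefix='1' (no match yet)
Bit 9: prefix='10' -> emit 'k', reset
Bit 10: prefix='1' (no match yet)
Bit 11: prefix='11' (no match yet)
Bit 12: prefix='111' -> emit 'm', reset
Bit 13: prefix='1' (no match yet)
Bit 14: prefix='11' (no match yet)
Bit 15: prefix='110' -> emit 'd', reset
Bit 16: prefix='1' (no match yet)
Bit 17: prefix='11' (no match yet)
Bit 18: prefix='110' -> emit 'd', reset

Answer: 8 d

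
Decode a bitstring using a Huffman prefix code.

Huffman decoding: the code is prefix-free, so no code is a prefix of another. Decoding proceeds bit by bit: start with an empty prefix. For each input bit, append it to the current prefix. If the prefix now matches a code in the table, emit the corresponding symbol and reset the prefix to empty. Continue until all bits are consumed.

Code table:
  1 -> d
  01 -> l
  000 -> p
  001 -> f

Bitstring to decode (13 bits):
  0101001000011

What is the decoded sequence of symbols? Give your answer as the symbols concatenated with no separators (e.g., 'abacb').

Answer: llfpld

Derivation:
Bit 0: prefix='0' (no match yet)
Bit 1: prefix='01' -> emit 'l', reset
Bit 2: prefix='0' (no match yet)
Bit 3: prefix='01' -> emit 'l', reset
Bit 4: prefix='0' (no match yet)
Bit 5: prefix='00' (no match yet)
Bit 6: prefix='001' -> emit 'f', reset
Bit 7: prefix='0' (no match yet)
Bit 8: prefix='00' (no match yet)
Bit 9: prefix='000' -> emit 'p', reset
Bit 10: prefix='0' (no match yet)
Bit 11: prefix='01' -> emit 'l', reset
Bit 12: prefix='1' -> emit 'd', reset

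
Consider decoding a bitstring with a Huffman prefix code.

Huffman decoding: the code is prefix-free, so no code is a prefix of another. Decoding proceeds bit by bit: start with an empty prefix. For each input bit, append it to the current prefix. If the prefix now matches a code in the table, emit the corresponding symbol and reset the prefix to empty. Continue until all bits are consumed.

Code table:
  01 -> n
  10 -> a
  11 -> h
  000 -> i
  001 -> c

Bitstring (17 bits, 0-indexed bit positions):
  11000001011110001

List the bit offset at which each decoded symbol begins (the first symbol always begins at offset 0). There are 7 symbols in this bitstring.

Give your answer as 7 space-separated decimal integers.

Bit 0: prefix='1' (no match yet)
Bit 1: prefix='11' -> emit 'h', reset
Bit 2: prefix='0' (no match yet)
Bit 3: prefix='00' (no match yet)
Bit 4: prefix='000' -> emit 'i', reset
Bit 5: prefix='0' (no match yet)
Bit 6: prefix='00' (no match yet)
Bit 7: prefix='001' -> emit 'c', reset
Bit 8: prefix='0' (no match yet)
Bit 9: prefix='01' -> emit 'n', reset
Bit 10: prefix='1' (no match yet)
Bit 11: prefix='11' -> emit 'h', reset
Bit 12: prefix='1' (no match yet)
Bit 13: prefix='10' -> emit 'a', reset
Bit 14: prefix='0' (no match yet)
Bit 15: prefix='00' (no match yet)
Bit 16: prefix='001' -> emit 'c', reset

Answer: 0 2 5 8 10 12 14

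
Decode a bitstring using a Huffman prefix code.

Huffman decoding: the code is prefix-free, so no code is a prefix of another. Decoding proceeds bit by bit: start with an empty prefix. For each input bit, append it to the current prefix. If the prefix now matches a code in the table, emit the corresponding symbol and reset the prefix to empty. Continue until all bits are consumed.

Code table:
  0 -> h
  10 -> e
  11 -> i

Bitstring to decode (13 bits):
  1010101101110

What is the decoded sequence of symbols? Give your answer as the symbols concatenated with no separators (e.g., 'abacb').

Bit 0: prefix='1' (no match yet)
Bit 1: prefix='10' -> emit 'e', reset
Bit 2: prefix='1' (no match yet)
Bit 3: prefix='10' -> emit 'e', reset
Bit 4: prefix='1' (no match yet)
Bit 5: prefix='10' -> emit 'e', reset
Bit 6: prefix='1' (no match yet)
Bit 7: prefix='11' -> emit 'i', reset
Bit 8: prefix='0' -> emit 'h', reset
Bit 9: prefix='1' (no match yet)
Bit 10: prefix='11' -> emit 'i', reset
Bit 11: prefix='1' (no match yet)
Bit 12: prefix='10' -> emit 'e', reset

Answer: eeeihie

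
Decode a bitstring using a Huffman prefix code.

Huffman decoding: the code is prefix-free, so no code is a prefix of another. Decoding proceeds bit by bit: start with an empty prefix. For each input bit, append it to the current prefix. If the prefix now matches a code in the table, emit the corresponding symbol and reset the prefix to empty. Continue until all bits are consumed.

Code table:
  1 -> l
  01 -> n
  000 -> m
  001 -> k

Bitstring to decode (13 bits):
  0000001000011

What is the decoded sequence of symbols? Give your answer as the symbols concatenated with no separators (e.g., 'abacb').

Answer: mmlmnl

Derivation:
Bit 0: prefix='0' (no match yet)
Bit 1: prefix='00' (no match yet)
Bit 2: prefix='000' -> emit 'm', reset
Bit 3: prefix='0' (no match yet)
Bit 4: prefix='00' (no match yet)
Bit 5: prefix='000' -> emit 'm', reset
Bit 6: prefix='1' -> emit 'l', reset
Bit 7: prefix='0' (no match yet)
Bit 8: prefix='00' (no match yet)
Bit 9: prefix='000' -> emit 'm', reset
Bit 10: prefix='0' (no match yet)
Bit 11: prefix='01' -> emit 'n', reset
Bit 12: prefix='1' -> emit 'l', reset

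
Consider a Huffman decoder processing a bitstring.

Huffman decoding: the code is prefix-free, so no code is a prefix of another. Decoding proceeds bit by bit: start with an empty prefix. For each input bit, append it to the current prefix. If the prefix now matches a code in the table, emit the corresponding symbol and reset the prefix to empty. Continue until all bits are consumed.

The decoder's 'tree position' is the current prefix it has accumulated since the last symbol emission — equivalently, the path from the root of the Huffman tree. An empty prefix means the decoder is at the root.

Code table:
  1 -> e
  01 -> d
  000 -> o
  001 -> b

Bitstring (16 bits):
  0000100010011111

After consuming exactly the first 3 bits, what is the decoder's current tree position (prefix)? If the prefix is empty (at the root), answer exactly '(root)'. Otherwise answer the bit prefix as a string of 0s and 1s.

Answer: (root)

Derivation:
Bit 0: prefix='0' (no match yet)
Bit 1: prefix='00' (no match yet)
Bit 2: prefix='000' -> emit 'o', reset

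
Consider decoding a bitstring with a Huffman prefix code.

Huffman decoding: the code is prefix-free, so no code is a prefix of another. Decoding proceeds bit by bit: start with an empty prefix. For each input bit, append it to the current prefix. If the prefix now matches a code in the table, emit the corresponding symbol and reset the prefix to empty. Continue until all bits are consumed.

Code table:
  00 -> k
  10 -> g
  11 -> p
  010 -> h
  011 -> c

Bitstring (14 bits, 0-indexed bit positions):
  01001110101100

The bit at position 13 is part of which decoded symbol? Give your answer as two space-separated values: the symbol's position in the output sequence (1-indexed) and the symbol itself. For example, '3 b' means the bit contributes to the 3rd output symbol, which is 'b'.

Answer: 6 k

Derivation:
Bit 0: prefix='0' (no match yet)
Bit 1: prefix='01' (no match yet)
Bit 2: prefix='010' -> emit 'h', reset
Bit 3: prefix='0' (no match yet)
Bit 4: prefix='01' (no match yet)
Bit 5: prefix='011' -> emit 'c', reset
Bit 6: prefix='1' (no match yet)
Bit 7: prefix='10' -> emit 'g', reset
Bit 8: prefix='1' (no match yet)
Bit 9: prefix='10' -> emit 'g', reset
Bit 10: prefix='1' (no match yet)
Bit 11: prefix='11' -> emit 'p', reset
Bit 12: prefix='0' (no match yet)
Bit 13: prefix='00' -> emit 'k', reset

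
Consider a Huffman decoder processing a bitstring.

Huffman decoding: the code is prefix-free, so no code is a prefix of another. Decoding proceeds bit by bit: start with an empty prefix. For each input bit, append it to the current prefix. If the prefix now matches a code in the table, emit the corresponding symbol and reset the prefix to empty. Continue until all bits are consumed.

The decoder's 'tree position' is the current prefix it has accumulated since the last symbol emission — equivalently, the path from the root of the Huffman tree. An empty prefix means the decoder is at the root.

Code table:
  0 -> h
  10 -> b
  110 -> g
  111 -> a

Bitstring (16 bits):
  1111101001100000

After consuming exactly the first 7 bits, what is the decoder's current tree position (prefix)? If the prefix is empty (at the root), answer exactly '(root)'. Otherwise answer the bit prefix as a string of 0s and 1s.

Answer: 1

Derivation:
Bit 0: prefix='1' (no match yet)
Bit 1: prefix='11' (no match yet)
Bit 2: prefix='111' -> emit 'a', reset
Bit 3: prefix='1' (no match yet)
Bit 4: prefix='11' (no match yet)
Bit 5: prefix='110' -> emit 'g', reset
Bit 6: prefix='1' (no match yet)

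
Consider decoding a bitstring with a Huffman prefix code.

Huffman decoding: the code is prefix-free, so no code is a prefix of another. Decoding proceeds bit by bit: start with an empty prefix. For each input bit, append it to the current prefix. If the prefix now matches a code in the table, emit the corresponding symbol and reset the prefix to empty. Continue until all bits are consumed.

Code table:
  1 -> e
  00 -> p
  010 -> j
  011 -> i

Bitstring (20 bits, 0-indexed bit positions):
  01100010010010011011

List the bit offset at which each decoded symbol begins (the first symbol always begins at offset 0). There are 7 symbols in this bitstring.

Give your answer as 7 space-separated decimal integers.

Bit 0: prefix='0' (no match yet)
Bit 1: prefix='01' (no match yet)
Bit 2: prefix='011' -> emit 'i', reset
Bit 3: prefix='0' (no match yet)
Bit 4: prefix='00' -> emit 'p', reset
Bit 5: prefix='0' (no match yet)
Bit 6: prefix='01' (no match yet)
Bit 7: prefix='010' -> emit 'j', reset
Bit 8: prefix='0' (no match yet)
Bit 9: prefix='01' (no match yet)
Bit 10: prefix='010' -> emit 'j', reset
Bit 11: prefix='0' (no match yet)
Bit 12: prefix='01' (no match yet)
Bit 13: prefix='010' -> emit 'j', reset
Bit 14: prefix='0' (no match yet)
Bit 15: prefix='01' (no match yet)
Bit 16: prefix='011' -> emit 'i', reset
Bit 17: prefix='0' (no match yet)
Bit 18: prefix='01' (no match yet)
Bit 19: prefix='011' -> emit 'i', reset

Answer: 0 3 5 8 11 14 17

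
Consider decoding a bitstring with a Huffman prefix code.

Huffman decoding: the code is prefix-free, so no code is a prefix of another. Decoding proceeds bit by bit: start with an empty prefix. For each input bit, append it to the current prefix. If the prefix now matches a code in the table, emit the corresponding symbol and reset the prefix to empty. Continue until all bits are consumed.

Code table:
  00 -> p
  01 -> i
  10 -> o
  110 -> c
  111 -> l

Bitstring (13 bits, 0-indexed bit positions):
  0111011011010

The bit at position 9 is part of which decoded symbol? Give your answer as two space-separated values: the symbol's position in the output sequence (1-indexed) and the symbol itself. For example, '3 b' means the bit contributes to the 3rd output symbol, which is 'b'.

Bit 0: prefix='0' (no match yet)
Bit 1: prefix='01' -> emit 'i', reset
Bit 2: prefix='1' (no match yet)
Bit 3: prefix='11' (no match yet)
Bit 4: prefix='110' -> emit 'c', reset
Bit 5: prefix='1' (no match yet)
Bit 6: prefix='11' (no match yet)
Bit 7: prefix='110' -> emit 'c', reset
Bit 8: prefix='1' (no match yet)
Bit 9: prefix='11' (no match yet)
Bit 10: prefix='110' -> emit 'c', reset
Bit 11: prefix='1' (no match yet)
Bit 12: prefix='10' -> emit 'o', reset

Answer: 4 c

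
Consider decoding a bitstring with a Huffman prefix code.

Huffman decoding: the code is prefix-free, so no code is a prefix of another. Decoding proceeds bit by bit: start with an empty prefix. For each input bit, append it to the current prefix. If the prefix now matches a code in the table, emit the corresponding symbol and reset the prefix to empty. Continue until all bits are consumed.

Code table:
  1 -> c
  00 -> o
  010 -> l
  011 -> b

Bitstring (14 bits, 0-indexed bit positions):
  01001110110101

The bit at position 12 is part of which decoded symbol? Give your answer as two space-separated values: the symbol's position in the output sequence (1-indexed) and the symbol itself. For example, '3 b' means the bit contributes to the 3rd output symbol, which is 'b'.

Answer: 5 l

Derivation:
Bit 0: prefix='0' (no match yet)
Bit 1: prefix='01' (no match yet)
Bit 2: prefix='010' -> emit 'l', reset
Bit 3: prefix='0' (no match yet)
Bit 4: prefix='01' (no match yet)
Bit 5: prefix='011' -> emit 'b', reset
Bit 6: prefix='1' -> emit 'c', reset
Bit 7: prefix='0' (no match yet)
Bit 8: prefix='01' (no match yet)
Bit 9: prefix='011' -> emit 'b', reset
Bit 10: prefix='0' (no match yet)
Bit 11: prefix='01' (no match yet)
Bit 12: prefix='010' -> emit 'l', reset
Bit 13: prefix='1' -> emit 'c', reset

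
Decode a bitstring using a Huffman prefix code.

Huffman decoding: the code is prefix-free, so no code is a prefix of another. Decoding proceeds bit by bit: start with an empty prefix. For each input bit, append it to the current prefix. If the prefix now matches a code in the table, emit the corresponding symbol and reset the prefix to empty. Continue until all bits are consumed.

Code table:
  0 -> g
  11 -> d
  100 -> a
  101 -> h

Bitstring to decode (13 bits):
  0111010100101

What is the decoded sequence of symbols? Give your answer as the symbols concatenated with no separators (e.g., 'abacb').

Answer: gdhgah

Derivation:
Bit 0: prefix='0' -> emit 'g', reset
Bit 1: prefix='1' (no match yet)
Bit 2: prefix='11' -> emit 'd', reset
Bit 3: prefix='1' (no match yet)
Bit 4: prefix='10' (no match yet)
Bit 5: prefix='101' -> emit 'h', reset
Bit 6: prefix='0' -> emit 'g', reset
Bit 7: prefix='1' (no match yet)
Bit 8: prefix='10' (no match yet)
Bit 9: prefix='100' -> emit 'a', reset
Bit 10: prefix='1' (no match yet)
Bit 11: prefix='10' (no match yet)
Bit 12: prefix='101' -> emit 'h', reset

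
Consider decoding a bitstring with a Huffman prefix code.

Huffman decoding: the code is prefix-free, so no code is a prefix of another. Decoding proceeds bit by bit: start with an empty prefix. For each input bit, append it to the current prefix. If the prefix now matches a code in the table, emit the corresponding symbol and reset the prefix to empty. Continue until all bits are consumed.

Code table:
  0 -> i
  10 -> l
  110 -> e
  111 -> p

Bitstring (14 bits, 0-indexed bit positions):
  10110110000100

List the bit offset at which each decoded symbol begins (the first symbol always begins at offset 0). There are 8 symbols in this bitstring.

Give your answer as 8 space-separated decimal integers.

Bit 0: prefix='1' (no match yet)
Bit 1: prefix='10' -> emit 'l', reset
Bit 2: prefix='1' (no match yet)
Bit 3: prefix='11' (no match yet)
Bit 4: prefix='110' -> emit 'e', reset
Bit 5: prefix='1' (no match yet)
Bit 6: prefix='11' (no match yet)
Bit 7: prefix='110' -> emit 'e', reset
Bit 8: prefix='0' -> emit 'i', reset
Bit 9: prefix='0' -> emit 'i', reset
Bit 10: prefix='0' -> emit 'i', reset
Bit 11: prefix='1' (no match yet)
Bit 12: prefix='10' -> emit 'l', reset
Bit 13: prefix='0' -> emit 'i', reset

Answer: 0 2 5 8 9 10 11 13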